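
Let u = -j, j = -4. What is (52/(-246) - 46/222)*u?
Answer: -2540/1517 ≈ -1.6744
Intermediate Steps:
u = 4 (u = -1*(-4) = 4)
(52/(-246) - 46/222)*u = (52/(-246) - 46/222)*4 = (52*(-1/246) - 46*1/222)*4 = (-26/123 - 23/111)*4 = -635/1517*4 = -2540/1517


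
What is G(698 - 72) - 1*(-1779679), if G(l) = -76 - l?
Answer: 1778977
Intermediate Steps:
G(698 - 72) - 1*(-1779679) = (-76 - (698 - 72)) - 1*(-1779679) = (-76 - 1*626) + 1779679 = (-76 - 626) + 1779679 = -702 + 1779679 = 1778977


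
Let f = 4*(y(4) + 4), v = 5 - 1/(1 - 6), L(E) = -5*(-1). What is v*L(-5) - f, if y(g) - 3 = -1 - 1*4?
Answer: 18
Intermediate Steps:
L(E) = 5
v = 26/5 (v = 5 - 1/(-5) = 5 - 1*(-1/5) = 5 + 1/5 = 26/5 ≈ 5.2000)
y(g) = -2 (y(g) = 3 + (-1 - 1*4) = 3 + (-1 - 4) = 3 - 5 = -2)
f = 8 (f = 4*(-2 + 4) = 4*2 = 8)
v*L(-5) - f = (26/5)*5 - 1*8 = 26 - 8 = 18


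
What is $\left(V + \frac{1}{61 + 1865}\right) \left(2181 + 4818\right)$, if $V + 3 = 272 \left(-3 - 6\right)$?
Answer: $- \frac{11013218125}{642} \approx -1.7155 \cdot 10^{7}$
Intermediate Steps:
$V = -2451$ ($V = -3 + 272 \left(-3 - 6\right) = -3 + 272 \left(-9\right) = -3 - 2448 = -2451$)
$\left(V + \frac{1}{61 + 1865}\right) \left(2181 + 4818\right) = \left(-2451 + \frac{1}{61 + 1865}\right) \left(2181 + 4818\right) = \left(-2451 + \frac{1}{1926}\right) 6999 = \left(- \frac{4720625}{1926}\right) 6999 = - \frac{11013218125}{642}$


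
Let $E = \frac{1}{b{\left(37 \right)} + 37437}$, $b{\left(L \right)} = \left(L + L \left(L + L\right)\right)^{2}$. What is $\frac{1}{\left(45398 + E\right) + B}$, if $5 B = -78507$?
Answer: $\frac{38690310}{1148970659951} \approx 3.3674 \cdot 10^{-5}$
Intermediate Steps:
$B = - \frac{78507}{5}$ ($B = \frac{1}{5} \left(-78507\right) = - \frac{78507}{5} \approx -15701.0$)
$b{\left(L \right)} = \left(L + 2 L^{2}\right)^{2}$ ($b{\left(L \right)} = \left(L + L 2 L\right)^{2} = \left(L + 2 L^{2}\right)^{2}$)
$E = \frac{1}{7738062}$ ($E = \frac{1}{37^{2} \left(1 + 2 \cdot 37\right)^{2} + 37437} = \frac{1}{1369 \left(1 + 74\right)^{2} + 37437} = \frac{1}{1369 \cdot 75^{2} + 37437} = \frac{1}{1369 \cdot 5625 + 37437} = \frac{1}{7700625 + 37437} = \frac{1}{7738062} \approx 1.2923 \cdot 10^{-7}$)
$\frac{1}{\left(45398 + E\right) + B} = \frac{1}{\left(45398 + \frac{1}{7738062}\right) - \frac{78507}{5}} = \frac{1}{\frac{351292538677}{7738062} - \frac{78507}{5}} = \frac{1}{\frac{1148970659951}{38690310}} = \frac{38690310}{1148970659951}$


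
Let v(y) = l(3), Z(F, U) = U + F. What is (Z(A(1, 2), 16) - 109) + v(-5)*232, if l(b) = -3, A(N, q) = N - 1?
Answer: -789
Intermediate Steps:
A(N, q) = -1 + N
Z(F, U) = F + U
v(y) = -3
(Z(A(1, 2), 16) - 109) + v(-5)*232 = (((-1 + 1) + 16) - 109) - 3*232 = ((0 + 16) - 109) - 696 = (16 - 109) - 696 = -93 - 696 = -789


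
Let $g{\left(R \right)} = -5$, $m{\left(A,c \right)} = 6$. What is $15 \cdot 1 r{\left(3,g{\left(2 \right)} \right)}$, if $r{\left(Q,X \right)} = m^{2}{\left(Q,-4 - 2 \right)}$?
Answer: $540$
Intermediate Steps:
$r{\left(Q,X \right)} = 36$ ($r{\left(Q,X \right)} = 6^{2} = 36$)
$15 \cdot 1 r{\left(3,g{\left(2 \right)} \right)} = 15 \cdot 1 \cdot 36 = 15 \cdot 36 = 540$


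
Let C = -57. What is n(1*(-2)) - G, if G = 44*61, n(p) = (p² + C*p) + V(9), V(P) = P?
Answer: -2557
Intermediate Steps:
n(p) = 9 + p² - 57*p (n(p) = (p² - 57*p) + 9 = 9 + p² - 57*p)
G = 2684
n(1*(-2)) - G = (9 + (1*(-2))² - 57*(-2)) - 1*2684 = (9 + (-2)² - 57*(-2)) - 2684 = (9 + 4 + 114) - 2684 = 127 - 2684 = -2557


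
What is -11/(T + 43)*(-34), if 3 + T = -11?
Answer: 374/29 ≈ 12.897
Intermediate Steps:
T = -14 (T = -3 - 11 = -14)
-11/(T + 43)*(-34) = -11/(-14 + 43)*(-34) = -11/29*(-34) = 374/29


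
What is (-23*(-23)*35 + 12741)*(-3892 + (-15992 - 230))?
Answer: -628683184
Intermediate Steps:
(-23*(-23)*35 + 12741)*(-3892 + (-15992 - 230)) = (529*35 + 12741)*(-3892 - 16222) = (18515 + 12741)*(-20114) = 31256*(-20114) = -628683184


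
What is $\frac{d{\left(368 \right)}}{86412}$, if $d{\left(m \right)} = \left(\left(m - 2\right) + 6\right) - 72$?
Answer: $\frac{25}{7201} \approx 0.0034717$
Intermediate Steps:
$d{\left(m \right)} = -68 + m$ ($d{\left(m \right)} = \left(\left(-2 + m\right) + 6\right) - 72 = \left(4 + m\right) - 72 = -68 + m$)
$\frac{d{\left(368 \right)}}{86412} = \frac{-68 + 368}{86412} = 300 \cdot \frac{1}{86412} = \frac{25}{7201}$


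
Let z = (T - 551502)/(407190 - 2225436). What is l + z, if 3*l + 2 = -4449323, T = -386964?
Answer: -1348327428092/909123 ≈ -1.4831e+6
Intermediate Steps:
l = -4449325/3 (l = -⅔ + (⅓)*(-4449323) = -⅔ - 4449323/3 = -4449325/3 ≈ -1.4831e+6)
z = 156411/303041 (z = (-386964 - 551502)/(407190 - 2225436) = -938466/(-1818246) = -938466*(-1/1818246) = 156411/303041 ≈ 0.51614)
l + z = -4449325/3 + 156411/303041 = -1348327428092/909123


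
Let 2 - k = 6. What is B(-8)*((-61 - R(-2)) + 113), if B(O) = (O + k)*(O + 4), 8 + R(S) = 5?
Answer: 2640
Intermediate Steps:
k = -4 (k = 2 - 1*6 = 2 - 6 = -4)
R(S) = -3 (R(S) = -8 + 5 = -3)
B(O) = (-4 + O)*(4 + O) (B(O) = (O - 4)*(O + 4) = (-4 + O)*(4 + O))
B(-8)*((-61 - R(-2)) + 113) = (-16 + (-8)²)*((-61 - 1*(-3)) + 113) = (-16 + 64)*((-61 + 3) + 113) = 48*(-58 + 113) = 48*55 = 2640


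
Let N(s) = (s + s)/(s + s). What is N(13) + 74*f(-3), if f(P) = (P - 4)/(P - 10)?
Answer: 531/13 ≈ 40.846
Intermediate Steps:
N(s) = 1 (N(s) = (2*s)/((2*s)) = (2*s)*(1/(2*s)) = 1)
f(P) = (-4 + P)/(-10 + P)
N(13) + 74*f(-3) = 1 + 74*((-4 - 3)/(-10 - 3)) = 1 + 74*(-7/(-13)) = 1 + 74*(-1/13*(-7)) = 1 + 74*(7/13) = 1 + 518/13 = 531/13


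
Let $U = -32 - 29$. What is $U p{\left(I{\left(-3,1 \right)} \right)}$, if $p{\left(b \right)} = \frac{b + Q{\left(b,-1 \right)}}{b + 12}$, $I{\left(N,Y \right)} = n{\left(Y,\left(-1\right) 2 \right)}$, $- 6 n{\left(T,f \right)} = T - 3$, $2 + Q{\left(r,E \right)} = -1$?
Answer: $\frac{488}{37} \approx 13.189$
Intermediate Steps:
$Q{\left(r,E \right)} = -3$ ($Q{\left(r,E \right)} = -2 - 1 = -3$)
$n{\left(T,f \right)} = \frac{1}{2} - \frac{T}{6}$ ($n{\left(T,f \right)} = - \frac{T - 3}{6} = - \frac{-3 + T}{6} = \frac{1}{2} - \frac{T}{6}$)
$I{\left(N,Y \right)} = \frac{1}{2} - \frac{Y}{6}$
$p{\left(b \right)} = \frac{-3 + b}{12 + b}$ ($p{\left(b \right)} = \frac{b - 3}{b + 12} = \frac{-3 + b}{12 + b}$)
$U = -61$
$U p{\left(I{\left(-3,1 \right)} \right)} = - 61 \frac{-3 + \left(\frac{1}{2} - \frac{1}{6}\right)}{12 + \left(\frac{1}{2} - \frac{1}{6}\right)} = - 61 \frac{-3 + \frac{1}{3}}{12 + \frac{1}{3}} = - 61 \frac{1}{\frac{37}{3}} \left(- \frac{8}{3}\right) = - 61 \cdot \frac{3}{37} \left(- \frac{8}{3}\right) = \left(-61\right) \left(- \frac{8}{37}\right) = \frac{488}{37}$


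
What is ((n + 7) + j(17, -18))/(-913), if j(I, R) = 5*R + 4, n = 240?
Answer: -161/913 ≈ -0.17634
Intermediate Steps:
j(I, R) = 4 + 5*R
((n + 7) + j(17, -18))/(-913) = ((240 + 7) + (4 + 5*(-18)))/(-913) = -(247 + (4 - 90))/913 = -(247 - 86)/913 = -1/913*161 = -161/913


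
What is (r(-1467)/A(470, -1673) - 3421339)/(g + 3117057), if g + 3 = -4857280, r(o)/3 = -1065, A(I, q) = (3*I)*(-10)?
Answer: 3216058447/1635812440 ≈ 1.9660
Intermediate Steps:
A(I, q) = -30*I
r(o) = -3195 (r(o) = 3*(-1065) = -3195)
g = -4857283 (g = -3 - 4857280 = -4857283)
(r(-1467)/A(470, -1673) - 3421339)/(g + 3117057) = (-3195/((-30*470)) - 3421339)/(-4857283 + 3117057) = (-3195/(-14100) - 3421339)/(-1740226) = (-3195*(-1/14100) - 3421339)*(-1/1740226) = (213/940 - 3421339)*(-1/1740226) = -3216058447/940*(-1/1740226) = 3216058447/1635812440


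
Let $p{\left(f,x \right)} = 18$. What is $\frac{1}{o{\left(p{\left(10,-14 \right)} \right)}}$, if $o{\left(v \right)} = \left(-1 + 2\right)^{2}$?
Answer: $1$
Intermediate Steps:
$o{\left(v \right)} = 1$ ($o{\left(v \right)} = 1^{2} = 1$)
$\frac{1}{o{\left(p{\left(10,-14 \right)} \right)}} = 1^{-1} = 1$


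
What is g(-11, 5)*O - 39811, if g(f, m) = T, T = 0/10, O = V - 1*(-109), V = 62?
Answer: -39811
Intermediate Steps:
O = 171 (O = 62 - 1*(-109) = 62 + 109 = 171)
T = 0 (T = 0*(⅒) = 0)
g(f, m) = 0
g(-11, 5)*O - 39811 = 0*171 - 39811 = 0 - 39811 = -39811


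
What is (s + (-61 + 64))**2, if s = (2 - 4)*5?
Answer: 49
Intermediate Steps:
s = -10 (s = -2*5 = -10)
(s + (-61 + 64))**2 = (-10 + (-61 + 64))**2 = (-10 + 3)**2 = (-7)**2 = 49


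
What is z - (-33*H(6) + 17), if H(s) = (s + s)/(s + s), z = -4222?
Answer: -4206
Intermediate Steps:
H(s) = 1 (H(s) = (2*s)/((2*s)) = (2*s)*(1/(2*s)) = 1)
z - (-33*H(6) + 17) = -4222 - (-33*1 + 17) = -4222 - (-33 + 17) = -4222 - 1*(-16) = -4222 + 16 = -4206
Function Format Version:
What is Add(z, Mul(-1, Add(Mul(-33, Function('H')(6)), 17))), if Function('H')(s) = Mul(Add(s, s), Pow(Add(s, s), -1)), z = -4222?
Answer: -4206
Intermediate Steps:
Function('H')(s) = 1 (Function('H')(s) = Mul(Mul(2, s), Pow(Mul(2, s), -1)) = Mul(Mul(2, s), Mul(Rational(1, 2), Pow(s, -1))) = 1)
Add(z, Mul(-1, Add(Mul(-33, Function('H')(6)), 17))) = Add(-4222, Mul(-1, Add(Mul(-33, 1), 17))) = Add(-4222, Mul(-1, Add(-33, 17))) = Add(-4222, Mul(-1, -16)) = Add(-4222, 16) = -4206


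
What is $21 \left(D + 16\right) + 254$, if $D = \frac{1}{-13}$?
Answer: $\frac{7649}{13} \approx 588.38$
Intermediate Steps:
$D = - \frac{1}{13} \approx -0.076923$
$21 \left(D + 16\right) + 254 = 21 \left(- \frac{1}{13} + 16\right) + 254 = 21 \cdot \frac{207}{13} + 254 = \frac{4347}{13} + 254 = \frac{7649}{13}$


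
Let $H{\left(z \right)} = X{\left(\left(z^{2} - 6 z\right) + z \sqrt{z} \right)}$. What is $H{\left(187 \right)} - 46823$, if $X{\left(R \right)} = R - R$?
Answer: $-46823$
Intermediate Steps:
$X{\left(R \right)} = 0$
$H{\left(z \right)} = 0$
$H{\left(187 \right)} - 46823 = 0 - 46823 = -46823$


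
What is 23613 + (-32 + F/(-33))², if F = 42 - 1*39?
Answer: 2981782/121 ≈ 24643.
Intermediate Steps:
F = 3 (F = 42 - 39 = 3)
23613 + (-32 + F/(-33))² = 23613 + (-32 + 3/(-33))² = 23613 + (-32 + 3*(-1/33))² = 23613 + (-32 - 1/11)² = 23613 + (-353/11)² = 23613 + 124609/121 = 2981782/121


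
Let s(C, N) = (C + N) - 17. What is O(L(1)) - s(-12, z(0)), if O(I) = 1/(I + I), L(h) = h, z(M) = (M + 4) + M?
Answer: 51/2 ≈ 25.500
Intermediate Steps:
z(M) = 4 + 2*M (z(M) = (4 + M) + M = 4 + 2*M)
s(C, N) = -17 + C + N
O(I) = 1/(2*I)
O(L(1)) - s(-12, z(0)) = (½)/1 - (-17 - 12 + (4 + 2*0)) = (½)*1 - (-17 - 12 + (4 + 0)) = ½ - (-17 - 12 + 4) = ½ - 1*(-25) = ½ + 25 = 51/2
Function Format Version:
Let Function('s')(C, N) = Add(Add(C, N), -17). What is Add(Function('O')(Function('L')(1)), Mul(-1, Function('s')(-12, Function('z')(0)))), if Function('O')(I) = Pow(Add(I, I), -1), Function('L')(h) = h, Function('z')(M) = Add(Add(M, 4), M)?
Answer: Rational(51, 2) ≈ 25.500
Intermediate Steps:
Function('z')(M) = Add(4, Mul(2, M)) (Function('z')(M) = Add(Add(4, M), M) = Add(4, Mul(2, M)))
Function('s')(C, N) = Add(-17, C, N)
Function('O')(I) = Mul(Rational(1, 2), Pow(I, -1)) (Function('O')(I) = Pow(Mul(2, I), -1) = Mul(Rational(1, 2), Pow(I, -1)))
Add(Function('O')(Function('L')(1)), Mul(-1, Function('s')(-12, Function('z')(0)))) = Add(Mul(Rational(1, 2), Pow(1, -1)), Mul(-1, Add(-17, -12, Add(4, Mul(2, 0))))) = Add(Mul(Rational(1, 2), 1), Mul(-1, Add(-17, -12, Add(4, 0)))) = Add(Rational(1, 2), Mul(-1, Add(-17, -12, 4))) = Add(Rational(1, 2), Mul(-1, -25)) = Add(Rational(1, 2), 25) = Rational(51, 2)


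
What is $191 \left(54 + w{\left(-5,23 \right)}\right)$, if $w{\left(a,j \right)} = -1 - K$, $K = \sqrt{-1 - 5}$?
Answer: $10123 - 191 i \sqrt{6} \approx 10123.0 - 467.85 i$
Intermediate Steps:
$K = i \sqrt{6}$ ($K = \sqrt{-6} = i \sqrt{6} \approx 2.4495 i$)
$w{\left(a,j \right)} = -1 - i \sqrt{6}$
$191 \left(54 + w{\left(-5,23 \right)}\right) = 191 \left(54 - \left(1 + i \sqrt{6}\right)\right) = 191 \left(53 - i \sqrt{6}\right) = 10123 - 191 i \sqrt{6}$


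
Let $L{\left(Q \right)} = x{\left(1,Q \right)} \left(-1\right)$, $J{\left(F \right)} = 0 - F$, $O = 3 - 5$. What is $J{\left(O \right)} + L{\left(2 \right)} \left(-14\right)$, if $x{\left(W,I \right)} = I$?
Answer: $30$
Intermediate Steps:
$O = -2$ ($O = 3 - 5 = -2$)
$J{\left(F \right)} = - F$
$L{\left(Q \right)} = - Q$ ($L{\left(Q \right)} = Q \left(-1\right) = - Q$)
$J{\left(O \right)} + L{\left(2 \right)} \left(-14\right) = \left(-1\right) \left(-2\right) + \left(-1\right) 2 \left(-14\right) = 2 - -28 = 2 + 28 = 30$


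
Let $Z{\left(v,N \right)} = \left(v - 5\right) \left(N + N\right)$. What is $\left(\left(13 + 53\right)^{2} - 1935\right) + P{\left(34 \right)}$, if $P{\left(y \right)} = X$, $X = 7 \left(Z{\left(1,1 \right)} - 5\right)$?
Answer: $2330$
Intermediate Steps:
$Z{\left(v,N \right)} = 2 N \left(-5 + v\right)$ ($Z{\left(v,N \right)} = \left(-5 + v\right) 2 N = 2 N \left(-5 + v\right)$)
$X = -91$ ($X = 7 \left(2 \cdot 1 \left(-5 + 1\right) - 5\right) = 7 \left(2 \cdot 1 \left(-4\right) - 5\right) = 7 \left(-8 - 5\right) = 7 \left(-13\right) = -91$)
$P{\left(y \right)} = -91$
$\left(\left(13 + 53\right)^{2} - 1935\right) + P{\left(34 \right)} = \left(\left(13 + 53\right)^{2} - 1935\right) - 91 = \left(66^{2} - 1935\right) - 91 = \left(4356 - 1935\right) - 91 = 2421 - 91 = 2330$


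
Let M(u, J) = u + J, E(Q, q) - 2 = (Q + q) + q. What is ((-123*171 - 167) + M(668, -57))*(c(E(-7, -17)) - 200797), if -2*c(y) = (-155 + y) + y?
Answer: 8263621629/2 ≈ 4.1318e+9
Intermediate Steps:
E(Q, q) = 2 + Q + 2*q (E(Q, q) = 2 + ((Q + q) + q) = 2 + (Q + 2*q) = 2 + Q + 2*q)
M(u, J) = J + u
c(y) = 155/2 - y (c(y) = -((-155 + y) + y)/2 = -(-155 + 2*y)/2 = 155/2 - y)
((-123*171 - 167) + M(668, -57))*(c(E(-7, -17)) - 200797) = ((-123*171 - 167) + (-57 + 668))*((155/2 - (2 - 7 + 2*(-17))) - 200797) = ((-21033 - 167) + 611)*((155/2 - (2 - 7 - 34)) - 200797) = (-21200 + 611)*((155/2 - 1*(-39)) - 200797) = -20589*((155/2 + 39) - 200797) = -20589*(233/2 - 200797) = -20589*(-401361/2) = 8263621629/2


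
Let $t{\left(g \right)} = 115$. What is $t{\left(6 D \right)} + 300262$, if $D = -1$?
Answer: $300377$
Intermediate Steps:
$t{\left(6 D \right)} + 300262 = 115 + 300262 = 300377$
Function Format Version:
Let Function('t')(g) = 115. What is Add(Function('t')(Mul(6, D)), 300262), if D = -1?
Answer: 300377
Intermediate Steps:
Add(Function('t')(Mul(6, D)), 300262) = Add(115, 300262) = 300377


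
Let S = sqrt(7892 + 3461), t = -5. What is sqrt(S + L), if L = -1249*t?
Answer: sqrt(6245 + sqrt(11353)) ≈ 79.697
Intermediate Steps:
S = sqrt(11353) ≈ 106.55
L = 6245 (L = -1249*(-5) = 6245)
sqrt(S + L) = sqrt(sqrt(11353) + 6245) = sqrt(6245 + sqrt(11353))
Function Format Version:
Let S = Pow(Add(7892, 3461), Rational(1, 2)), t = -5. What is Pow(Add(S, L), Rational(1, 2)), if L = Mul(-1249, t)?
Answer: Pow(Add(6245, Pow(11353, Rational(1, 2))), Rational(1, 2)) ≈ 79.697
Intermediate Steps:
S = Pow(11353, Rational(1, 2)) ≈ 106.55
L = 6245 (L = Mul(-1249, -5) = 6245)
Pow(Add(S, L), Rational(1, 2)) = Pow(Add(Pow(11353, Rational(1, 2)), 6245), Rational(1, 2)) = Pow(Add(6245, Pow(11353, Rational(1, 2))), Rational(1, 2))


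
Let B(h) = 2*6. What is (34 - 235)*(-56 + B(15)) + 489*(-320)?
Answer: -147636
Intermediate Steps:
B(h) = 12
(34 - 235)*(-56 + B(15)) + 489*(-320) = (34 - 235)*(-56 + 12) + 489*(-320) = -201*(-44) - 156480 = 8844 - 156480 = -147636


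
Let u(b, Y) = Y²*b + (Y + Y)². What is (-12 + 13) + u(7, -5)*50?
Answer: 13751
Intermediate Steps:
u(b, Y) = 4*Y² + b*Y² (u(b, Y) = b*Y² + (2*Y)² = b*Y² + 4*Y² = 4*Y² + b*Y²)
(-12 + 13) + u(7, -5)*50 = (-12 + 13) + ((-5)²*(4 + 7))*50 = 1 + (25*11)*50 = 1 + 275*50 = 1 + 13750 = 13751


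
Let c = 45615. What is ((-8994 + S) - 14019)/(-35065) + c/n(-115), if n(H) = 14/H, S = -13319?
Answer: -183940838477/490910 ≈ -3.7469e+5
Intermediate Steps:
((-8994 + S) - 14019)/(-35065) + c/n(-115) = ((-8994 - 13319) - 14019)/(-35065) + 45615/((14/(-115))) = (-22313 - 14019)*(-1/35065) + 45615/((14*(-1/115))) = -36332*(-1/35065) + 45615/(-14/115) = 36332/35065 + 45615*(-115/14) = 36332/35065 - 5245725/14 = -183940838477/490910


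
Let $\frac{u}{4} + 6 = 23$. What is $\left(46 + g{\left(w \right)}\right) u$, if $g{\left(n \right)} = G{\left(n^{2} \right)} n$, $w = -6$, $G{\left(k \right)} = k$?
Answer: $-11560$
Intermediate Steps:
$u = 68$ ($u = -24 + 4 \cdot 23 = -24 + 92 = 68$)
$g{\left(n \right)} = n^{3}$ ($g{\left(n \right)} = n^{2} n = n^{3}$)
$\left(46 + g{\left(w \right)}\right) u = \left(46 + \left(-6\right)^{3}\right) 68 = \left(46 - 216\right) 68 = \left(-170\right) 68 = -11560$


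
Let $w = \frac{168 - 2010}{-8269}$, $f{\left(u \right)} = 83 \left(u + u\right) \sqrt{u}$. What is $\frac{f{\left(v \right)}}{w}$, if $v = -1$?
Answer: $- \frac{686327 i}{921} \approx - 745.2 i$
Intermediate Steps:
$f{\left(u \right)} = 166 u^{\frac{3}{2}}$ ($f{\left(u \right)} = 83 \cdot 2 u \sqrt{u} = 166 u \sqrt{u} = 166 u^{\frac{3}{2}}$)
$w = \frac{1842}{8269}$ ($w = \left(-1842\right) \left(- \frac{1}{8269}\right) = \frac{1842}{8269} \approx 0.22276$)
$\frac{f{\left(v \right)}}{w} = \frac{166 \left(-1\right)^{\frac{3}{2}}}{\frac{1842}{8269}} = 166 \left(- i\right) \frac{8269}{1842} = - 166 i \frac{8269}{1842} = - \frac{686327 i}{921}$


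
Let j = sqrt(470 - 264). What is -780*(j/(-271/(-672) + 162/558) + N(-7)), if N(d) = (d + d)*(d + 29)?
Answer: 240240 - 16248960*sqrt(206)/14449 ≈ 2.2410e+5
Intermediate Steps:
j = sqrt(206) ≈ 14.353
N(d) = 2*d*(29 + d) (N(d) = (2*d)*(29 + d) = 2*d*(29 + d))
-780*(j/(-271/(-672) + 162/558) + N(-7)) = -780*(sqrt(206)/(-271/(-672) + 162/558) + 2*(-7)*(29 - 7)) = -780*(sqrt(206)/(-271*(-1/672) + 162*(1/558)) + 2*(-7)*22) = -780*(sqrt(206)/(271/672 + 9/31) - 308) = -780*(sqrt(206)/(14449/20832) - 308) = -780*(sqrt(206)*(20832/14449) - 308) = -780*(20832*sqrt(206)/14449 - 308) = -780*(-308 + 20832*sqrt(206)/14449) = 240240 - 16248960*sqrt(206)/14449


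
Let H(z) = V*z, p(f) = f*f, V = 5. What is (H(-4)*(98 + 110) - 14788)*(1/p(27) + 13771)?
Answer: -63406702960/243 ≈ -2.6093e+8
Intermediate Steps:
p(f) = f²
H(z) = 5*z
(H(-4)*(98 + 110) - 14788)*(1/p(27) + 13771) = ((5*(-4))*(98 + 110) - 14788)*(1/(27²) + 13771) = (-20*208 - 14788)*(1/729 + 13771) = (-4160 - 14788)*(1/729 + 13771) = -18948*10039060/729 = -63406702960/243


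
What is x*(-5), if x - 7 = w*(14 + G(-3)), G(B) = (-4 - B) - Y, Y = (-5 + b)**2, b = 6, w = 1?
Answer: -95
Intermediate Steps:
Y = 1 (Y = (-5 + 6)**2 = 1**2 = 1)
G(B) = -5 - B (G(B) = (-4 - B) - 1*1 = (-4 - B) - 1 = -5 - B)
x = 19 (x = 7 + 1*(14 + (-5 - 1*(-3))) = 7 + 1*(14 + (-5 + 3)) = 7 + 1*(14 - 2) = 7 + 1*12 = 7 + 12 = 19)
x*(-5) = 19*(-5) = -95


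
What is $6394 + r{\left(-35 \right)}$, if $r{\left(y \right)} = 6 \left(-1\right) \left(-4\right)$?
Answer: $6418$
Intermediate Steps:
$r{\left(y \right)} = 24$ ($r{\left(y \right)} = \left(-6\right) \left(-4\right) = 24$)
$6394 + r{\left(-35 \right)} = 6394 + 24 = 6418$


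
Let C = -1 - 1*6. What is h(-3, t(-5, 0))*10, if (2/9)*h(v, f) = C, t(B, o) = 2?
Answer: -315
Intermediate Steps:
C = -7 (C = -1 - 6 = -7)
h(v, f) = -63/2 (h(v, f) = (9/2)*(-7) = -63/2)
h(-3, t(-5, 0))*10 = -63/2*10 = -315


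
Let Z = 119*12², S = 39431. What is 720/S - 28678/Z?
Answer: -11412901/6894792 ≈ -1.6553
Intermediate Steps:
Z = 17136 (Z = 119*144 = 17136)
720/S - 28678/Z = 720/39431 - 28678/17136 = 720*(1/39431) - 28678*1/17136 = 720/39431 - 14339/8568 = -11412901/6894792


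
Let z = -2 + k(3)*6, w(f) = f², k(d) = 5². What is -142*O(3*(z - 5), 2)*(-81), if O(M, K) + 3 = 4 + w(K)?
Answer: 57510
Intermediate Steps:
k(d) = 25
z = 148 (z = -2 + 25*6 = -2 + 150 = 148)
O(M, K) = 1 + K² (O(M, K) = -3 + (4 + K²) = 1 + K²)
-142*O(3*(z - 5), 2)*(-81) = -142*(1 + 2²)*(-81) = -142*(1 + 4)*(-81) = -142*5*(-81) = -710*(-81) = 57510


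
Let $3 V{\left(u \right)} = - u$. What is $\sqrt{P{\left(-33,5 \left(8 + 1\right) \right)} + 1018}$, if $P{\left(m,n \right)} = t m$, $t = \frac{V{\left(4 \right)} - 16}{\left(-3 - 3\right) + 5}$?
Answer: $\sqrt{446} \approx 21.119$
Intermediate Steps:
$V{\left(u \right)} = - \frac{u}{3}$ ($V{\left(u \right)} = \frac{\left(-1\right) u}{3} = - \frac{u}{3}$)
$t = \frac{52}{3}$ ($t = \frac{\left(- \frac{1}{3}\right) 4 - 16}{\left(-3 - 3\right) + 5} = \frac{- \frac{4}{3} - 16}{-6 + 5} = - \frac{52}{3 \left(-1\right)} = \left(- \frac{52}{3}\right) \left(-1\right) = \frac{52}{3} \approx 17.333$)
$P{\left(m,n \right)} = \frac{52 m}{3}$
$\sqrt{P{\left(-33,5 \left(8 + 1\right) \right)} + 1018} = \sqrt{\frac{52}{3} \left(-33\right) + 1018} = \sqrt{-572 + 1018} = \sqrt{446}$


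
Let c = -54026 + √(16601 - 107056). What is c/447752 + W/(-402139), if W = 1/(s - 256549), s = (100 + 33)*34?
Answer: -2737764463621913/22689807022838628 + I*√90455/447752 ≈ -0.12066 + 0.00067171*I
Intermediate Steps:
s = 4522 (s = 133*34 = 4522)
c = -54026 + I*√90455 (c = -54026 + √(-90455) = -54026 + I*√90455 ≈ -54026.0 + 300.76*I)
W = -1/252027 (W = 1/(4522 - 256549) = 1/(-252027) = -1/252027 ≈ -3.9678e-6)
c/447752 + W/(-402139) = (-54026 + I*√90455)/447752 - 1/252027/(-402139) = (-54026 + I*√90455)*(1/447752) - 1/252027*(-1/402139) = (-27013/223876 + I*√90455/447752) + 1/101349885753 = -2737764463621913/22689807022838628 + I*√90455/447752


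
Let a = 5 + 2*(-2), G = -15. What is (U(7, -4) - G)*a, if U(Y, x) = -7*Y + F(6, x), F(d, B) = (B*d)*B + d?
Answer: 68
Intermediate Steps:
F(d, B) = d + d*B² (F(d, B) = d*B² + d = d + d*B²)
U(Y, x) = 6 - 7*Y + 6*x² (U(Y, x) = -7*Y + 6*(1 + x²) = -7*Y + (6 + 6*x²) = 6 - 7*Y + 6*x²)
a = 1 (a = 5 - 4 = 1)
(U(7, -4) - G)*a = ((6 - 7*7 + 6*(-4)²) - 1*(-15))*1 = ((6 - 49 + 6*16) + 15)*1 = ((6 - 49 + 96) + 15)*1 = (53 + 15)*1 = 68*1 = 68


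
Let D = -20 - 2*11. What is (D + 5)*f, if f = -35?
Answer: 1295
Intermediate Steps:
D = -42 (D = -20 - 22 = -42)
(D + 5)*f = (-42 + 5)*(-35) = -37*(-35) = 1295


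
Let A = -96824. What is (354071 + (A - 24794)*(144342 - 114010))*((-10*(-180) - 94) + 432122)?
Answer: -1600201954715940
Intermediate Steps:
(354071 + (A - 24794)*(144342 - 114010))*((-10*(-180) - 94) + 432122) = (354071 + (-96824 - 24794)*(144342 - 114010))*((-10*(-180) - 94) + 432122) = (354071 - 121618*30332)*((1800 - 94) + 432122) = (354071 - 3688917176)*(1706 + 432122) = -3688563105*433828 = -1600201954715940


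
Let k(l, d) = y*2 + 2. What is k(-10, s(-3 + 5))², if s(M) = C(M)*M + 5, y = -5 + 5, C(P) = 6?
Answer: 4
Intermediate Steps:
y = 0
s(M) = 5 + 6*M (s(M) = 6*M + 5 = 5 + 6*M)
k(l, d) = 2 (k(l, d) = 0*2 + 2 = 0 + 2 = 2)
k(-10, s(-3 + 5))² = 2² = 4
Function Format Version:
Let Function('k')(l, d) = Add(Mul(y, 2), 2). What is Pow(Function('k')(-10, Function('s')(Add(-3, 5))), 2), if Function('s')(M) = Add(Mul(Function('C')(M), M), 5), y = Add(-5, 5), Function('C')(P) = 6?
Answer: 4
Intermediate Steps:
y = 0
Function('s')(M) = Add(5, Mul(6, M)) (Function('s')(M) = Add(Mul(6, M), 5) = Add(5, Mul(6, M)))
Function('k')(l, d) = 2 (Function('k')(l, d) = Add(Mul(0, 2), 2) = Add(0, 2) = 2)
Pow(Function('k')(-10, Function('s')(Add(-3, 5))), 2) = Pow(2, 2) = 4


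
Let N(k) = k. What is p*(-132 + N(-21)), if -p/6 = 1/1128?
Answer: 153/188 ≈ 0.81383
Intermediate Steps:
p = -1/188 (p = -6/1128 = -6*1/1128 = -1/188 ≈ -0.0053191)
p*(-132 + N(-21)) = -(-132 - 21)/188 = -1/188*(-153) = 153/188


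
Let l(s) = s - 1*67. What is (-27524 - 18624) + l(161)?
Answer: -46054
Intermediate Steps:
l(s) = -67 + s (l(s) = s - 67 = -67 + s)
(-27524 - 18624) + l(161) = (-27524 - 18624) + (-67 + 161) = -46148 + 94 = -46054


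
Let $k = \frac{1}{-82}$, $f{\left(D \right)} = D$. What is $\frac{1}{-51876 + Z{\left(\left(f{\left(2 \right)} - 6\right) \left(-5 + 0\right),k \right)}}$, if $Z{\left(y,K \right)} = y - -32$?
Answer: $- \frac{1}{51824} \approx -1.9296 \cdot 10^{-5}$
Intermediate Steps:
$k = - \frac{1}{82} \approx -0.012195$
$Z{\left(y,K \right)} = 32 + y$ ($Z{\left(y,K \right)} = y + 32 = 32 + y$)
$\frac{1}{-51876 + Z{\left(\left(f{\left(2 \right)} - 6\right) \left(-5 + 0\right),k \right)}} = \frac{1}{-51876 + \left(32 + \left(2 - 6\right) \left(-5 + 0\right)\right)} = \frac{1}{-51876 + \left(32 - -20\right)} = \frac{1}{-51876 + \left(32 + 20\right)} = \frac{1}{-51876 + 52} = \frac{1}{-51824} = - \frac{1}{51824}$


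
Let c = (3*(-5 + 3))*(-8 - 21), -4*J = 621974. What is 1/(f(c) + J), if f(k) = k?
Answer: -2/310639 ≈ -6.4383e-6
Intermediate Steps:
J = -310987/2 (J = -¼*621974 = -310987/2 ≈ -1.5549e+5)
c = 174 (c = (3*(-2))*(-29) = -6*(-29) = 174)
1/(f(c) + J) = 1/(174 - 310987/2) = 1/(-310639/2) = -2/310639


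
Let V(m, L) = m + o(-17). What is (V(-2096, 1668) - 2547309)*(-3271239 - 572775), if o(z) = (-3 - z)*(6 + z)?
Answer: 9800540489826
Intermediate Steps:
V(m, L) = -154 + m (V(m, L) = m + (-18 - 1*(-17)² - 9*(-17)) = m + (-18 - 1*289 + 153) = m + (-18 - 289 + 153) = m - 154 = -154 + m)
(V(-2096, 1668) - 2547309)*(-3271239 - 572775) = ((-154 - 2096) - 2547309)*(-3271239 - 572775) = (-2250 - 2547309)*(-3844014) = -2549559*(-3844014) = 9800540489826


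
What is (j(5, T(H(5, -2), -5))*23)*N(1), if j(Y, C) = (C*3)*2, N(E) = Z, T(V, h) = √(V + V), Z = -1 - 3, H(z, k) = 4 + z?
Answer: -1656*√2 ≈ -2341.9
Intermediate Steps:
Z = -4
T(V, h) = √2*√V (T(V, h) = √(2*V) = √2*√V)
N(E) = -4
j(Y, C) = 6*C (j(Y, C) = (3*C)*2 = 6*C)
(j(5, T(H(5, -2), -5))*23)*N(1) = ((6*(√2*√(4 + 5)))*23)*(-4) = ((6*(√2*√9))*23)*(-4) = ((6*(√2*3))*23)*(-4) = ((6*(3*√2))*23)*(-4) = ((18*√2)*23)*(-4) = (414*√2)*(-4) = -1656*√2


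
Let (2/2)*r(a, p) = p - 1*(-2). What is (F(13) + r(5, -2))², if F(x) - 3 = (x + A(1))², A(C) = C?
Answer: 39601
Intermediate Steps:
r(a, p) = 2 + p (r(a, p) = p - 1*(-2) = p + 2 = 2 + p)
F(x) = 3 + (1 + x)² (F(x) = 3 + (x + 1)² = 3 + (1 + x)²)
(F(13) + r(5, -2))² = ((3 + (1 + 13)²) + (2 - 2))² = ((3 + 14²) + 0)² = ((3 + 196) + 0)² = (199 + 0)² = 199² = 39601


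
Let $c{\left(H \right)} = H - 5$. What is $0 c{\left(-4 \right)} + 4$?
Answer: $4$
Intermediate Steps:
$c{\left(H \right)} = -5 + H$
$0 c{\left(-4 \right)} + 4 = 0 \left(-5 - 4\right) + 4 = 0 \left(-9\right) + 4 = 0 + 4 = 4$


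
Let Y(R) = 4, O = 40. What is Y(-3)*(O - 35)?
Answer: 20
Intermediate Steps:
Y(-3)*(O - 35) = 4*(40 - 35) = 4*5 = 20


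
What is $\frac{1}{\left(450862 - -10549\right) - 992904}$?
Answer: $- \frac{1}{531493} \approx -1.8815 \cdot 10^{-6}$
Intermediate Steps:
$\frac{1}{\left(450862 - -10549\right) - 992904} = \frac{1}{\left(450862 + 10549\right) - 992904} = \frac{1}{461411 - 992904} = \frac{1}{-531493} = - \frac{1}{531493}$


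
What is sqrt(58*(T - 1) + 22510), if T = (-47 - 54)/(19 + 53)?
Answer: sqrt(805343)/6 ≈ 149.57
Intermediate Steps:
T = -101/72 ≈ -1.4028
sqrt(58*(T - 1) + 22510) = sqrt(58*(-101/72 - 1) + 22510) = sqrt(58*(-173/72) + 22510) = sqrt(-5017/36 + 22510) = sqrt(805343/36) = sqrt(805343)/6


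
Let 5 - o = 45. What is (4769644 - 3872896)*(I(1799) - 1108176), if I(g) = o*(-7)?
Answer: -993503522208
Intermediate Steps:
o = -40 (o = 5 - 1*45 = 5 - 45 = -40)
I(g) = 280 (I(g) = -40*(-7) = 280)
(4769644 - 3872896)*(I(1799) - 1108176) = (4769644 - 3872896)*(280 - 1108176) = 896748*(-1107896) = -993503522208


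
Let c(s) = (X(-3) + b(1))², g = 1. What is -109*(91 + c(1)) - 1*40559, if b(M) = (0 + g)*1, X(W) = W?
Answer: -50914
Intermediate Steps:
b(M) = 1 (b(M) = (0 + 1)*1 = 1*1 = 1)
c(s) = 4 (c(s) = (-3 + 1)² = (-2)² = 4)
-109*(91 + c(1)) - 1*40559 = -109*(91 + 4) - 1*40559 = -109*95 - 40559 = -10355 - 40559 = -50914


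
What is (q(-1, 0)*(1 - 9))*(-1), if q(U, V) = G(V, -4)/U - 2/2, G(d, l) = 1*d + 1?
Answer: -16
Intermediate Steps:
G(d, l) = 1 + d (G(d, l) = d + 1 = 1 + d)
q(U, V) = -1 + (1 + V)/U (q(U, V) = (1 + V)/U - 2/2 = (1 + V)/U - 2*1/2 = (1 + V)/U - 1 = -1 + (1 + V)/U)
(q(-1, 0)*(1 - 9))*(-1) = (((1 + 0 - 1*(-1))/(-1))*(1 - 9))*(-1) = (-(1 + 0 + 1)*(-8))*(-1) = (-1*2*(-8))*(-1) = -2*(-8)*(-1) = 16*(-1) = -16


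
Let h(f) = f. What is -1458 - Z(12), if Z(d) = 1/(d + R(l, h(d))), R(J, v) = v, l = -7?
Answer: -34993/24 ≈ -1458.0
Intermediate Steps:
Z(d) = 1/(2*d) (Z(d) = 1/(d + d) = 1/(2*d))
-1458 - Z(12) = -1458 - 1/(2*12) = -1458 - 1*1/24 = -1458 - 1/24 = -34993/24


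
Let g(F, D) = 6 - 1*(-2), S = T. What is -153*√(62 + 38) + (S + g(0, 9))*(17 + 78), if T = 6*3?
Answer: 940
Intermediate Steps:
T = 18
S = 18
g(F, D) = 8 (g(F, D) = 6 + 2 = 8)
-153*√(62 + 38) + (S + g(0, 9))*(17 + 78) = -153*√(62 + 38) + (18 + 8)*(17 + 78) = -153*√100 + 26*95 = -153*10 + 2470 = -1530 + 2470 = 940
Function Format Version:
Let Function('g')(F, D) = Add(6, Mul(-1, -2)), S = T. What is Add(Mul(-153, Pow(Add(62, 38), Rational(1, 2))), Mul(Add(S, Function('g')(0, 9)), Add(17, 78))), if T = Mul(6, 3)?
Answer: 940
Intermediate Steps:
T = 18
S = 18
Function('g')(F, D) = 8 (Function('g')(F, D) = Add(6, 2) = 8)
Add(Mul(-153, Pow(Add(62, 38), Rational(1, 2))), Mul(Add(S, Function('g')(0, 9)), Add(17, 78))) = Add(Mul(-153, Pow(Add(62, 38), Rational(1, 2))), Mul(Add(18, 8), Add(17, 78))) = Add(Mul(-153, Pow(100, Rational(1, 2))), Mul(26, 95)) = Add(Mul(-153, 10), 2470) = Add(-1530, 2470) = 940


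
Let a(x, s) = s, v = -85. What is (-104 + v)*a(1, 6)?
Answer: -1134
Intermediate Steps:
(-104 + v)*a(1, 6) = (-104 - 85)*6 = -189*6 = -1134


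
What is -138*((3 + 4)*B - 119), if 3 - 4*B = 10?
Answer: 36225/2 ≈ 18113.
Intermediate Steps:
B = -7/4 (B = 3/4 - 1/4*10 = 3/4 - 5/2 = -7/4 ≈ -1.7500)
-138*((3 + 4)*B - 119) = -138*((3 + 4)*(-7/4) - 119) = -138*(7*(-7/4) - 119) = -138*(-49/4 - 119) = -138*(-525/4) = 36225/2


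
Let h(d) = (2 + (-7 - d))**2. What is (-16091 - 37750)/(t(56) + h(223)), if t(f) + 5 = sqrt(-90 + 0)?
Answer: -2798601339/2701816531 + 161523*I*sqrt(10)/2701816531 ≈ -1.0358 + 0.00018905*I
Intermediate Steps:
t(f) = -5 + 3*I*sqrt(10) (t(f) = -5 + sqrt(-90 + 0) = -5 + sqrt(-90) = -5 + 3*I*sqrt(10))
h(d) = (-5 - d)**2
(-16091 - 37750)/(t(56) + h(223)) = (-16091 - 37750)/((-5 + 3*I*sqrt(10)) + (5 + 223)**2) = -53841/((-5 + 3*I*sqrt(10)) + 228**2) = -53841/((-5 + 3*I*sqrt(10)) + 51984) = -53841/(51979 + 3*I*sqrt(10))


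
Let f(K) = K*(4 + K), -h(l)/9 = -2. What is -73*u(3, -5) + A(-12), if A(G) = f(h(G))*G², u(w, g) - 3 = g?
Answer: 57170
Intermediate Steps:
h(l) = 18 (h(l) = -9*(-2) = 18)
u(w, g) = 3 + g
A(G) = 396*G² (A(G) = (18*(4 + 18))*G² = (18*22)*G² = 396*G²)
-73*u(3, -5) + A(-12) = -73*(3 - 5) + 396*(-12)² = -73*(-2) + 396*144 = 146 + 57024 = 57170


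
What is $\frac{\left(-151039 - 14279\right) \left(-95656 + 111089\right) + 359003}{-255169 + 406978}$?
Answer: $- \frac{2550993691}{151809} \approx -16804.0$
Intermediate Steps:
$\frac{\left(-151039 - 14279\right) \left(-95656 + 111089\right) + 359003}{-255169 + 406978} = \frac{\left(-165318\right) 15433 + 359003}{151809} = \left(-2551352694 + 359003\right) \frac{1}{151809} = \left(-2550993691\right) \frac{1}{151809} = - \frac{2550993691}{151809}$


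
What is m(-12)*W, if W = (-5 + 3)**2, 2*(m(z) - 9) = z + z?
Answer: -12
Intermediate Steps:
m(z) = 9 + z (m(z) = 9 + (z + z)/2 = 9 + (2*z)/2 = 9 + z)
W = 4 (W = (-2)**2 = 4)
m(-12)*W = (9 - 12)*4 = -3*4 = -12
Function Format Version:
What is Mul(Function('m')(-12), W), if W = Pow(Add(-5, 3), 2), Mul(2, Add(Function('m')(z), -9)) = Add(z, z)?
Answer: -12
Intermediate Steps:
Function('m')(z) = Add(9, z) (Function('m')(z) = Add(9, Mul(Rational(1, 2), Add(z, z))) = Add(9, Mul(Rational(1, 2), Mul(2, z))) = Add(9, z))
W = 4 (W = Pow(-2, 2) = 4)
Mul(Function('m')(-12), W) = Mul(Add(9, -12), 4) = Mul(-3, 4) = -12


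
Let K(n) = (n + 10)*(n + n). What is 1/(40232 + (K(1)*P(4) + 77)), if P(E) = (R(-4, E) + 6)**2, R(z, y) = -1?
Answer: 1/40859 ≈ 2.4474e-5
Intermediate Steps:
K(n) = 2*n*(10 + n) (K(n) = (10 + n)*(2*n) = 2*n*(10 + n))
P(E) = 25 (P(E) = (-1 + 6)**2 = 5**2 = 25)
1/(40232 + (K(1)*P(4) + 77)) = 1/(40232 + ((2*1*(10 + 1))*25 + 77)) = 1/(40232 + ((2*1*11)*25 + 77)) = 1/(40232 + (22*25 + 77)) = 1/(40232 + (550 + 77)) = 1/(40232 + 627) = 1/40859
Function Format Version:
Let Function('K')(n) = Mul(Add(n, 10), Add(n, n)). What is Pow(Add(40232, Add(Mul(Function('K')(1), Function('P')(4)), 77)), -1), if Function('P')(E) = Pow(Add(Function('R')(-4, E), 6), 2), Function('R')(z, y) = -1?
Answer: Rational(1, 40859) ≈ 2.4474e-5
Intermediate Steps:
Function('K')(n) = Mul(2, n, Add(10, n)) (Function('K')(n) = Mul(Add(10, n), Mul(2, n)) = Mul(2, n, Add(10, n)))
Function('P')(E) = 25 (Function('P')(E) = Pow(Add(-1, 6), 2) = Pow(5, 2) = 25)
Pow(Add(40232, Add(Mul(Function('K')(1), Function('P')(4)), 77)), -1) = Pow(Add(40232, Add(Mul(Mul(2, 1, Add(10, 1)), 25), 77)), -1) = Pow(Add(40232, Add(Mul(Mul(2, 1, 11), 25), 77)), -1) = Pow(Add(40232, Add(Mul(22, 25), 77)), -1) = Pow(Add(40232, Add(550, 77)), -1) = Pow(Add(40232, 627), -1) = Pow(40859, -1) = Rational(1, 40859)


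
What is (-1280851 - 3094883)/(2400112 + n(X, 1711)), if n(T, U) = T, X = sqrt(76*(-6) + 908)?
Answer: -2625562920552/1440134403023 + 2187867*sqrt(113)/1440134403023 ≈ -1.8231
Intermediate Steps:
X = 2*sqrt(113) (X = sqrt(-456 + 908) = sqrt(452) = 2*sqrt(113) ≈ 21.260)
(-1280851 - 3094883)/(2400112 + n(X, 1711)) = (-1280851 - 3094883)/(2400112 + 2*sqrt(113)) = -4375734/(2400112 + 2*sqrt(113))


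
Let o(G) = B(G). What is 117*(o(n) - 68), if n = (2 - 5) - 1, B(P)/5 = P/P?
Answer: -7371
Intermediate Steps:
B(P) = 5 (B(P) = 5*(P/P) = 5*1 = 5)
n = -4 (n = -3 - 1 = -4)
o(G) = 5
117*(o(n) - 68) = 117*(5 - 68) = 117*(-63) = -7371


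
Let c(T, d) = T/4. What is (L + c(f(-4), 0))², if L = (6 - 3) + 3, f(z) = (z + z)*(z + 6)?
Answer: 4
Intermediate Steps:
f(z) = 2*z*(6 + z) (f(z) = (2*z)*(6 + z) = 2*z*(6 + z))
c(T, d) = T/4 (c(T, d) = T*(¼) = T/4)
L = 6 (L = 3 + 3 = 6)
(L + c(f(-4), 0))² = (6 + (2*(-4)*(6 - 4))/4)² = (6 + (2*(-4)*2)/4)² = (6 + (¼)*(-16))² = (6 - 4)² = 2² = 4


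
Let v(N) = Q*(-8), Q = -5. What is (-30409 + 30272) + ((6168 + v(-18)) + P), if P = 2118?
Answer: 8189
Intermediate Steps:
v(N) = 40 (v(N) = -5*(-8) = 40)
(-30409 + 30272) + ((6168 + v(-18)) + P) = (-30409 + 30272) + ((6168 + 40) + 2118) = -137 + (6208 + 2118) = -137 + 8326 = 8189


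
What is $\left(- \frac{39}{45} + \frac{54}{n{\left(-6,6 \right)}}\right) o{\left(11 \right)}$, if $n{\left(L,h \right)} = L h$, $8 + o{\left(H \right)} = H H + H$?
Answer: $- \frac{4402}{15} \approx -293.47$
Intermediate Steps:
$o{\left(H \right)} = -8 + H + H^{2}$ ($o{\left(H \right)} = -8 + \left(H H + H\right) = -8 + \left(H^{2} + H\right) = -8 + \left(H + H^{2}\right) = -8 + H + H^{2}$)
$\left(- \frac{39}{45} + \frac{54}{n{\left(-6,6 \right)}}\right) o{\left(11 \right)} = \left(- \frac{39}{45} + \frac{54}{\left(-6\right) 6}\right) \left(-8 + 11 + 11^{2}\right) = \left(\left(-39\right) \frac{1}{45} + \frac{54}{-36}\right) \left(-8 + 11 + 121\right) = \left(- \frac{13}{15} + 54 \left(- \frac{1}{36}\right)\right) 124 = \left(- \frac{13}{15} - \frac{3}{2}\right) 124 = \left(- \frac{71}{30}\right) 124 = - \frac{4402}{15}$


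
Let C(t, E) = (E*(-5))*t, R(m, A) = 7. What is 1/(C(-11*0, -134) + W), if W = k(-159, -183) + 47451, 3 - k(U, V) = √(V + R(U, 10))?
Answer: 2157/102358286 + I*√11/562970573 ≈ 2.1073e-5 + 5.8913e-9*I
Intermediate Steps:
C(t, E) = -5*E*t (C(t, E) = (-5*E)*t = -5*E*t)
k(U, V) = 3 - √(7 + V) (k(U, V) = 3 - √(V + 7) = 3 - √(7 + V))
W = 47454 - 4*I*√11 (W = (3 - √(7 - 183)) + 47451 = (3 - √(-176)) + 47451 = (3 - 4*I*√11) + 47451 = 47454 - 4*I*√11 ≈ 47454.0 - 13.266*I)
1/(C(-11*0, -134) + W) = 1/(-5*(-134)*(-11*0) + (47454 - 4*I*√11)) = 1/(-5*(-134)*0 + (47454 - 4*I*√11)) = 1/(0 + (47454 - 4*I*√11)) = 1/(47454 - 4*I*√11)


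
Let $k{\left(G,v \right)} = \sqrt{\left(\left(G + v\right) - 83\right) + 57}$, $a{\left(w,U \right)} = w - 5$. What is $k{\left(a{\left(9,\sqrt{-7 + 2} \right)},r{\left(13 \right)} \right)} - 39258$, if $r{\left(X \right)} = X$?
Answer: $-39258 + 3 i \approx -39258.0 + 3.0 i$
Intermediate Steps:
$a{\left(w,U \right)} = -5 + w$ ($a{\left(w,U \right)} = w - 5 = -5 + w$)
$k{\left(G,v \right)} = \sqrt{-26 + G + v}$ ($k{\left(G,v \right)} = \sqrt{\left(-83 + G + v\right) + 57} = \sqrt{-26 + G + v}$)
$k{\left(a{\left(9,\sqrt{-7 + 2} \right)},r{\left(13 \right)} \right)} - 39258 = \sqrt{-26 + \left(-5 + 9\right) + 13} - 39258 = \sqrt{-26 + 4 + 13} - 39258 = \sqrt{-9} - 39258 = 3 i - 39258 = -39258 + 3 i$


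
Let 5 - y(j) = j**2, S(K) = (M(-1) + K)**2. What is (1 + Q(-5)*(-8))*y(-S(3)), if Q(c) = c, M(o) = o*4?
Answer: 164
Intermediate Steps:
M(o) = 4*o
S(K) = (-4 + K)**2 (S(K) = (4*(-1) + K)**2 = (-4 + K)**2)
y(j) = 5 - j**2
(1 + Q(-5)*(-8))*y(-S(3)) = (1 - 5*(-8))*(5 - (-(-4 + 3)**2)**2) = (1 + 40)*(5 - (-1*(-1)**2)**2) = 41*(5 - (-1*1)**2) = 41*(5 - 1*(-1)**2) = 41*(5 - 1*1) = 41*(5 - 1) = 41*4 = 164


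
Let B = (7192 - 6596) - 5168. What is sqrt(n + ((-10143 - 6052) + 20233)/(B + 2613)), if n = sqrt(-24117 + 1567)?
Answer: sqrt(-878938 + 2132045*I*sqrt(902))/653 ≈ 8.6058 + 8.7247*I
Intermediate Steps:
B = -4572 (B = 596 - 5168 = -4572)
n = 5*I*sqrt(902) (n = sqrt(-22550) = 5*I*sqrt(902) ≈ 150.17*I)
sqrt(n + ((-10143 - 6052) + 20233)/(B + 2613)) = sqrt(5*I*sqrt(902) + ((-10143 - 6052) + 20233)/(-4572 + 2613)) = sqrt(5*I*sqrt(902) + (-16195 + 20233)/(-1959)) = sqrt(5*I*sqrt(902) + 4038*(-1/1959)) = sqrt(5*I*sqrt(902) - 1346/653) = sqrt(-1346/653 + 5*I*sqrt(902))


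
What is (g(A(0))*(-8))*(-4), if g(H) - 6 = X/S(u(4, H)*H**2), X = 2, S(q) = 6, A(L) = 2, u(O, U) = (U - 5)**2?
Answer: 608/3 ≈ 202.67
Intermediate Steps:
u(O, U) = (-5 + U)**2
g(H) = 19/3 (g(H) = 6 + 2/6 = 6 + 2*(1/6) = 6 + 1/3 = 19/3)
(g(A(0))*(-8))*(-4) = ((19/3)*(-8))*(-4) = -152/3*(-4) = 608/3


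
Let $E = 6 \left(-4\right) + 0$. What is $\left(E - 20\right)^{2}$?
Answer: $1936$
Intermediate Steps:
$E = -24$ ($E = -24 + 0 = -24$)
$\left(E - 20\right)^{2} = \left(-24 - 20\right)^{2} = \left(-44\right)^{2} = 1936$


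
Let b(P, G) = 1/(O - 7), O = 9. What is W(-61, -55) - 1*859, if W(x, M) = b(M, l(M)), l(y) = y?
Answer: -1717/2 ≈ -858.50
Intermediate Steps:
b(P, G) = ½ (b(P, G) = 1/(9 - 7) = 1/2 = ½)
W(x, M) = ½
W(-61, -55) - 1*859 = ½ - 1*859 = ½ - 859 = -1717/2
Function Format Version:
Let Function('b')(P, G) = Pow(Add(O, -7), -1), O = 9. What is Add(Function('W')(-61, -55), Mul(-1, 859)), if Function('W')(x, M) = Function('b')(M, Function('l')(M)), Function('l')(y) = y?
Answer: Rational(-1717, 2) ≈ -858.50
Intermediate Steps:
Function('b')(P, G) = Rational(1, 2) (Function('b')(P, G) = Pow(Add(9, -7), -1) = Pow(2, -1) = Rational(1, 2))
Function('W')(x, M) = Rational(1, 2)
Add(Function('W')(-61, -55), Mul(-1, 859)) = Add(Rational(1, 2), Mul(-1, 859)) = Add(Rational(1, 2), -859) = Rational(-1717, 2)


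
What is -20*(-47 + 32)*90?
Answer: 27000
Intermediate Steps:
-20*(-47 + 32)*90 = -20*(-15)*90 = 300*90 = 27000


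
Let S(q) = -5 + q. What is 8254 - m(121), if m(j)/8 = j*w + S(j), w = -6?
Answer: 13134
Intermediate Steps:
m(j) = -40 - 40*j (m(j) = 8*(j*(-6) + (-5 + j)) = 8*(-6*j + (-5 + j)) = 8*(-5 - 5*j) = -40 - 40*j)
8254 - m(121) = 8254 - (-40 - 40*121) = 8254 - (-40 - 4840) = 8254 - 1*(-4880) = 8254 + 4880 = 13134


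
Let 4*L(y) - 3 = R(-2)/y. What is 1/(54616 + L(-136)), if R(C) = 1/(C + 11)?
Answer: 4896/267403607 ≈ 1.8309e-5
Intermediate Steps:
R(C) = 1/(11 + C)
L(y) = ¾ + 1/(36*y) (L(y) = ¾ + (1/((11 - 2)*y))/4 = ¾ + (1/(9*y))/4 = ¾ + 1/(36*y))
1/(54616 + L(-136)) = 1/(54616 + (1/36)*(1 + 27*(-136))/(-136)) = 1/(54616 + (1/36)*(-1/136)*(1 - 3672)) = 1/(54616 + (1/36)*(-1/136)*(-3671)) = 1/(54616 + 3671/4896) = 1/(267403607/4896) = 4896/267403607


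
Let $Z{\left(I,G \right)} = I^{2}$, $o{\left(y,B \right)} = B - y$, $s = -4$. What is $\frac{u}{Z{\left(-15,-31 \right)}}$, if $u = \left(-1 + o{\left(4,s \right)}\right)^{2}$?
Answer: $\frac{9}{25} \approx 0.36$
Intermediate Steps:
$u = 81$ ($u = \left(-1 - 8\right)^{2} = \left(-9\right)^{2} = 81$)
$\frac{u}{Z{\left(-15,-31 \right)}} = \frac{81}{\left(-15\right)^{2}} = \frac{81}{225} = 81 \cdot \frac{1}{225} = \frac{9}{25}$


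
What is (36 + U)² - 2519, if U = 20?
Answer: 617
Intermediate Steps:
(36 + U)² - 2519 = (36 + 20)² - 2519 = 56² - 2519 = 3136 - 2519 = 617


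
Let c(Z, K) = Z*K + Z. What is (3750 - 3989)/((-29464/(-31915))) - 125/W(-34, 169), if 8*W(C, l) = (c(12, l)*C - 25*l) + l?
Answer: -69995582245/270391128 ≈ -258.87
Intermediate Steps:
c(Z, K) = Z + K*Z (c(Z, K) = K*Z + Z = Z + K*Z)
W(C, l) = -3*l + C*(12 + 12*l)/8 (W(C, l) = (((12*(1 + l))*C - 25*l) + l)/8 = (((12 + 12*l)*C - 25*l) + l)/8 = ((C*(12 + 12*l) - 25*l) + l)/8 = ((-25*l + C*(12 + 12*l)) + l)/8 = (-24*l + C*(12 + 12*l))/8 = -3*l + C*(12 + 12*l)/8)
(3750 - 3989)/((-29464/(-31915))) - 125/W(-34, 169) = (3750 - 3989)/((-29464/(-31915))) - 125/(-3*169 + (3/2)*(-34)*(1 + 169)) = -239/((-29464*(-1/31915))) - 125/(-507 + (3/2)*(-34)*170) = -239/29464/31915 - 125/(-507 - 8670) = -239*31915/29464 - 125/(-9177) = -7627685/29464 - 125*(-1/9177) = -7627685/29464 + 125/9177 = -69995582245/270391128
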